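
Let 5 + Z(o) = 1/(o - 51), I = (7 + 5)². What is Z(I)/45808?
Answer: -29/266259 ≈ -0.00010892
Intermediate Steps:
I = 144 (I = 12² = 144)
Z(o) = -5 + 1/(-51 + o) (Z(o) = -5 + 1/(o - 51) = -5 + 1/(-51 + o))
Z(I)/45808 = ((256 - 5*144)/(-51 + 144))/45808 = ((256 - 720)/93)*(1/45808) = ((1/93)*(-464))*(1/45808) = -464/93*1/45808 = -29/266259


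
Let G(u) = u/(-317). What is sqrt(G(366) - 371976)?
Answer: 3*I*sqrt(4153290254)/317 ≈ 609.9*I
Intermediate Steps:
G(u) = -u/317 (G(u) = u*(-1/317) = -u/317)
sqrt(G(366) - 371976) = sqrt(-1/317*366 - 371976) = sqrt(-366/317 - 371976) = sqrt(-117916758/317) = 3*I*sqrt(4153290254)/317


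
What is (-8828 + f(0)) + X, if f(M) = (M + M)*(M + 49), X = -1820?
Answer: -10648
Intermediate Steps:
f(M) = 2*M*(49 + M) (f(M) = (2*M)*(49 + M) = 2*M*(49 + M))
(-8828 + f(0)) + X = (-8828 + 2*0*(49 + 0)) - 1820 = (-8828 + 2*0*49) - 1820 = (-8828 + 0) - 1820 = -8828 - 1820 = -10648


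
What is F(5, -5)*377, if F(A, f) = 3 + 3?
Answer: 2262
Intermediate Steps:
F(A, f) = 6
F(5, -5)*377 = 6*377 = 2262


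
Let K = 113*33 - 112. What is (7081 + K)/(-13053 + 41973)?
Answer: 1783/4820 ≈ 0.36992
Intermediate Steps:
K = 3617 (K = 3729 - 112 = 3617)
(7081 + K)/(-13053 + 41973) = (7081 + 3617)/(-13053 + 41973) = 10698/28920 = 10698*(1/28920) = 1783/4820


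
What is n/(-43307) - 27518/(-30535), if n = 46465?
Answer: -7325379/42657395 ≈ -0.17173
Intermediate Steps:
n/(-43307) - 27518/(-30535) = 46465/(-43307) - 27518/(-30535) = 46465*(-1/43307) - 27518*(-1/30535) = -46465/43307 + 27518/30535 = -7325379/42657395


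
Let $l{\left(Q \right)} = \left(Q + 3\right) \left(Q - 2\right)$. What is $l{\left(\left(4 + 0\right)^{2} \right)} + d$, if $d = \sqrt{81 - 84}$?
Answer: $266 + i \sqrt{3} \approx 266.0 + 1.732 i$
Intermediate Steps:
$l{\left(Q \right)} = \left(-2 + Q\right) \left(3 + Q\right)$ ($l{\left(Q \right)} = \left(3 + Q\right) \left(-2 + Q\right) = \left(-2 + Q\right) \left(3 + Q\right)$)
$d = i \sqrt{3}$ ($d = \sqrt{81 - 84} = \sqrt{-3} = i \sqrt{3} \approx 1.732 i$)
$l{\left(\left(4 + 0\right)^{2} \right)} + d = \left(-6 + \left(4 + 0\right)^{2} + \left(\left(4 + 0\right)^{2}\right)^{2}\right) + i \sqrt{3} = \left(-6 + 4^{2} + \left(4^{2}\right)^{2}\right) + i \sqrt{3} = \left(-6 + 16 + 16^{2}\right) + i \sqrt{3} = \left(-6 + 16 + 256\right) + i \sqrt{3} = 266 + i \sqrt{3}$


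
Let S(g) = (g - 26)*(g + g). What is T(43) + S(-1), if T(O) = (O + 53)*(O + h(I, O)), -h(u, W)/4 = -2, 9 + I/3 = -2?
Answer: 4950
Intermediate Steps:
I = -33 (I = -27 + 3*(-2) = -27 - 6 = -33)
h(u, W) = 8 (h(u, W) = -4*(-2) = 8)
S(g) = 2*g*(-26 + g) (S(g) = (-26 + g)*(2*g) = 2*g*(-26 + g))
T(O) = (8 + O)*(53 + O) (T(O) = (O + 53)*(O + 8) = (53 + O)*(8 + O) = (8 + O)*(53 + O))
T(43) + S(-1) = (424 + 43**2 + 61*43) + 2*(-1)*(-26 - 1) = (424 + 1849 + 2623) + 2*(-1)*(-27) = 4896 + 54 = 4950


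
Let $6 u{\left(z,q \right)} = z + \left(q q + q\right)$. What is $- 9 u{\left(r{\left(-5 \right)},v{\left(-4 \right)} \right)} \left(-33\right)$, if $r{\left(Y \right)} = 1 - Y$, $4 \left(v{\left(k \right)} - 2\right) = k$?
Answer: $396$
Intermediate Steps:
$v{\left(k \right)} = 2 + \frac{k}{4}$
$u{\left(z,q \right)} = \frac{q}{6} + \frac{z}{6} + \frac{q^{2}}{6}$ ($u{\left(z,q \right)} = \frac{z + \left(q q + q\right)}{6} = \frac{z + \left(q^{2} + q\right)}{6} = \frac{z + \left(q + q^{2}\right)}{6} = \frac{q + z + q^{2}}{6} = \frac{q}{6} + \frac{z}{6} + \frac{q^{2}}{6}$)
$- 9 u{\left(r{\left(-5 \right)},v{\left(-4 \right)} \right)} \left(-33\right) = - 9 \left(\frac{2 + \frac{1}{4} \left(-4\right)}{6} + \frac{1 - -5}{6} + \frac{\left(2 + \frac{1}{4} \left(-4\right)\right)^{2}}{6}\right) \left(-33\right) = - 9 \left(\frac{2 - 1}{6} + \frac{1 + 5}{6} + \frac{\left(2 - 1\right)^{2}}{6}\right) \left(-33\right) = - 9 \left(\frac{1}{6} \cdot 1 + \frac{1}{6} \cdot 6 + \frac{1^{2}}{6}\right) \left(-33\right) = - 9 \left(\frac{1}{6} + 1 + \frac{1}{6} \cdot 1\right) \left(-33\right) = - 9 \left(\frac{1}{6} + 1 + \frac{1}{6}\right) \left(-33\right) = \left(-9\right) \frac{4}{3} \left(-33\right) = \left(-12\right) \left(-33\right) = 396$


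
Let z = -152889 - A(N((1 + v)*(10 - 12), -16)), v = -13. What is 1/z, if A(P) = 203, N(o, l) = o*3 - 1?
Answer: -1/153092 ≈ -6.5320e-6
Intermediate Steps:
N(o, l) = -1 + 3*o (N(o, l) = 3*o - 1 = -1 + 3*o)
z = -153092 (z = -152889 - 1*203 = -152889 - 203 = -153092)
1/z = 1/(-153092) = -1/153092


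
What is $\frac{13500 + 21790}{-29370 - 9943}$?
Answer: $- \frac{35290}{39313} \approx -0.89767$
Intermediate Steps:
$\frac{13500 + 21790}{-29370 - 9943} = \frac{35290}{-39313} = 35290 \left(- \frac{1}{39313}\right) = - \frac{35290}{39313}$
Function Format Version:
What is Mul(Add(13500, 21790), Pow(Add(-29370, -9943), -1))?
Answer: Rational(-35290, 39313) ≈ -0.89767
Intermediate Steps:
Mul(Add(13500, 21790), Pow(Add(-29370, -9943), -1)) = Mul(35290, Pow(-39313, -1)) = Mul(35290, Rational(-1, 39313)) = Rational(-35290, 39313)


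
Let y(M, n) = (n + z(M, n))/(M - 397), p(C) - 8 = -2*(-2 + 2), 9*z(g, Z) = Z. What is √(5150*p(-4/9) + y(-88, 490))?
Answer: 2*√872190535/291 ≈ 202.98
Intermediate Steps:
z(g, Z) = Z/9
p(C) = 8 (p(C) = 8 - 2*(-2 + 2) = 8 - 2*0 = 8 + 0 = 8)
y(M, n) = 10*n/(9*(-397 + M)) (y(M, n) = (n + n/9)/(M - 397) = (10*n/9)/(-397 + M) = 10*n/(9*(-397 + M)))
√(5150*p(-4/9) + y(-88, 490)) = √(5150*8 + (10/9)*490/(-397 - 88)) = √(41200 + (10/9)*490/(-485)) = √(41200 + (10/9)*490*(-1/485)) = √(41200 - 980/873) = √(35966620/873) = 2*√872190535/291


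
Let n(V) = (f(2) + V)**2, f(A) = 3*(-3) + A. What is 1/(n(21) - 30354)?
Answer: -1/30158 ≈ -3.3159e-5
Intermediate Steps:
f(A) = -9 + A
n(V) = (-7 + V)**2 (n(V) = ((-9 + 2) + V)**2 = (-7 + V)**2)
1/(n(21) - 30354) = 1/((-7 + 21)**2 - 30354) = 1/(14**2 - 30354) = 1/(196 - 30354) = 1/(-30158) = -1/30158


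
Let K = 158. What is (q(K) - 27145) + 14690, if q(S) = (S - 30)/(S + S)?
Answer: -983913/79 ≈ -12455.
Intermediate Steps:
q(S) = (-30 + S)/(2*S) (q(S) = (-30 + S)/((2*S)) = (-30 + S)*(1/(2*S)) = (-30 + S)/(2*S))
(q(K) - 27145) + 14690 = ((1/2)*(-30 + 158)/158 - 27145) + 14690 = ((1/2)*(1/158)*128 - 27145) + 14690 = (32/79 - 27145) + 14690 = -2144423/79 + 14690 = -983913/79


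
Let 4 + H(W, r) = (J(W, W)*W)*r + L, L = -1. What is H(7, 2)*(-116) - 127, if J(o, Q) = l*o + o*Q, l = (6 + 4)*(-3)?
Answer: 261917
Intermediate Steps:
l = -30 (l = 10*(-3) = -30)
J(o, Q) = -30*o + Q*o (J(o, Q) = -30*o + o*Q = -30*o + Q*o)
H(W, r) = -5 + r*W²*(-30 + W) (H(W, r) = -4 + (((W*(-30 + W))*W)*r - 1) = -4 + ((W²*(-30 + W))*r - 1) = -4 + (r*W²*(-30 + W) - 1) = -4 + (-1 + r*W²*(-30 + W)) = -5 + r*W²*(-30 + W))
H(7, 2)*(-116) - 127 = (-5 + 2*7²*(-30 + 7))*(-116) - 127 = (-5 + 2*49*(-23))*(-116) - 127 = (-5 - 2254)*(-116) - 127 = -2259*(-116) - 127 = 262044 - 127 = 261917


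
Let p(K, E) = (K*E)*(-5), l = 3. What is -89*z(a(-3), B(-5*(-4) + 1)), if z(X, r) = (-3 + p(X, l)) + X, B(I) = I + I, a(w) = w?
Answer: -3471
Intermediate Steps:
B(I) = 2*I
p(K, E) = -5*E*K (p(K, E) = (E*K)*(-5) = -5*E*K)
z(X, r) = -3 - 14*X (z(X, r) = (-3 - 5*3*X) + X = (-3 - 15*X) + X = -3 - 14*X)
-89*z(a(-3), B(-5*(-4) + 1)) = -89*(-3 - 14*(-3)) = -89*(-3 + 42) = -89*39 = -3471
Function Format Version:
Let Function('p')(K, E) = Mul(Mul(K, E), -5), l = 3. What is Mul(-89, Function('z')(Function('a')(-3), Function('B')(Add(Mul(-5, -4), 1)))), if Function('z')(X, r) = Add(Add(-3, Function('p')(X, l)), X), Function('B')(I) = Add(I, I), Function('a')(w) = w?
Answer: -3471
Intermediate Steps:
Function('B')(I) = Mul(2, I)
Function('p')(K, E) = Mul(-5, E, K) (Function('p')(K, E) = Mul(Mul(E, K), -5) = Mul(-5, E, K))
Function('z')(X, r) = Add(-3, Mul(-14, X)) (Function('z')(X, r) = Add(Add(-3, Mul(-5, 3, X)), X) = Add(Add(-3, Mul(-15, X)), X) = Add(-3, Mul(-14, X)))
Mul(-89, Function('z')(Function('a')(-3), Function('B')(Add(Mul(-5, -4), 1)))) = Mul(-89, Add(-3, Mul(-14, -3))) = Mul(-89, Add(-3, 42)) = Mul(-89, 39) = -3471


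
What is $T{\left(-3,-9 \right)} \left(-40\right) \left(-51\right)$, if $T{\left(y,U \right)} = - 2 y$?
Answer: $12240$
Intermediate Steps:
$T{\left(-3,-9 \right)} \left(-40\right) \left(-51\right) = \left(-2\right) \left(-3\right) \left(-40\right) \left(-51\right) = 6 \left(-40\right) \left(-51\right) = \left(-240\right) \left(-51\right) = 12240$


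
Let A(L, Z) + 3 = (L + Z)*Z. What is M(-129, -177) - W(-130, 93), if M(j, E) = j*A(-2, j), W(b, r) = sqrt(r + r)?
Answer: -2179584 - sqrt(186) ≈ -2.1796e+6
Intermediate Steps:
W(b, r) = sqrt(2)*sqrt(r) (W(b, r) = sqrt(2*r) = sqrt(2)*sqrt(r))
A(L, Z) = -3 + Z*(L + Z) (A(L, Z) = -3 + (L + Z)*Z = -3 + Z*(L + Z))
M(j, E) = j*(-3 + j**2 - 2*j)
M(-129, -177) - W(-130, 93) = -129*(-3 + (-129)**2 - 2*(-129)) - sqrt(2)*sqrt(93) = -129*(-3 + 16641 + 258) - sqrt(186) = -129*16896 - sqrt(186) = -2179584 - sqrt(186)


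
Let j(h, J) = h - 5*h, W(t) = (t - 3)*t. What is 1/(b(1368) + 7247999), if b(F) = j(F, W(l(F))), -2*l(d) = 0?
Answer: 1/7242527 ≈ 1.3807e-7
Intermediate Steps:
l(d) = 0 (l(d) = -½*0 = 0)
W(t) = t*(-3 + t) (W(t) = (-3 + t)*t = t*(-3 + t))
j(h, J) = -4*h
b(F) = -4*F
1/(b(1368) + 7247999) = 1/(-4*1368 + 7247999) = 1/(-5472 + 7247999) = 1/7242527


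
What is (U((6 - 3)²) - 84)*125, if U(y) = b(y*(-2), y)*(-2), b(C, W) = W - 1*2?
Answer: -12250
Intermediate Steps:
b(C, W) = -2 + W (b(C, W) = W - 2 = -2 + W)
U(y) = 4 - 2*y (U(y) = (-2 + y)*(-2) = 4 - 2*y)
(U((6 - 3)²) - 84)*125 = ((4 - 2*(6 - 3)²) - 84)*125 = ((4 - 2*3²) - 84)*125 = ((4 - 2*9) - 84)*125 = ((4 - 18) - 84)*125 = (-14 - 84)*125 = -98*125 = -12250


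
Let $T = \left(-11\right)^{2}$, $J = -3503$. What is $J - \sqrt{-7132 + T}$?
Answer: $-3503 - 3 i \sqrt{779} \approx -3503.0 - 83.732 i$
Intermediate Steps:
$T = 121$
$J - \sqrt{-7132 + T} = -3503 - \sqrt{-7132 + 121} = -3503 - \sqrt{-7011} = -3503 - 3 i \sqrt{779}$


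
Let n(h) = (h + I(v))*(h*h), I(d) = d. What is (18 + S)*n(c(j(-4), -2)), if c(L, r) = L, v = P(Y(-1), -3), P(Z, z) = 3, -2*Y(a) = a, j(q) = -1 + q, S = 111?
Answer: -6450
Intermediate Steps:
Y(a) = -a/2
v = 3
n(h) = h²*(3 + h) (n(h) = (h + 3)*(h*h) = (3 + h)*h² = h²*(3 + h))
(18 + S)*n(c(j(-4), -2)) = (18 + 111)*((-1 - 4)²*(3 + (-1 - 4))) = 129*((-5)²*(3 - 5)) = 129*(25*(-2)) = 129*(-50) = -6450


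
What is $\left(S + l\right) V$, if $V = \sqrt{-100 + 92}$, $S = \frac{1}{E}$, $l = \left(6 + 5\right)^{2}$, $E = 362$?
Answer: $\frac{43803 i \sqrt{2}}{181} \approx 342.25 i$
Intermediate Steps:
$l = 121$ ($l = 11^{2} = 121$)
$S = \frac{1}{362} \approx 0.0027624$
$V = 2 i \sqrt{2}$ ($V = \sqrt{-8} = 2 i \sqrt{2} \approx 2.8284 i$)
$\left(S + l\right) V = \left(\frac{1}{362} + 121\right) 2 i \sqrt{2} = \frac{43803 \cdot 2 i \sqrt{2}}{362} = \frac{43803 i \sqrt{2}}{181}$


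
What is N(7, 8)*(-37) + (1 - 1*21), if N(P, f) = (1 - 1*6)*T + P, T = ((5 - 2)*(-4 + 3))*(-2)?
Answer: 831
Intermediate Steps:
T = 6 (T = (3*(-1))*(-2) = -3*(-2) = 6)
N(P, f) = -30 + P (N(P, f) = (1 - 1*6)*6 + P = (1 - 6)*6 + P = -5*6 + P = -30 + P)
N(7, 8)*(-37) + (1 - 1*21) = (-30 + 7)*(-37) + (1 - 1*21) = -23*(-37) + (1 - 21) = 851 - 20 = 831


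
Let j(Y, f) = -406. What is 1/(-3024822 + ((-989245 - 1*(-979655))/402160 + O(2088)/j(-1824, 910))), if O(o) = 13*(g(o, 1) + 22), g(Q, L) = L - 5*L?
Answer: -8163848/24694191935005 ≈ -3.3060e-7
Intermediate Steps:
g(Q, L) = -4*L
O(o) = 234 (O(o) = 13*(-4*1 + 22) = 13*(-4 + 22) = 13*18 = 234)
1/(-3024822 + ((-989245 - 1*(-979655))/402160 + O(2088)/j(-1824, 910))) = 1/(-3024822 + ((-989245 - 1*(-979655))/402160 + 234/(-406))) = 1/(-3024822 + ((-989245 + 979655)*(1/402160) + 234*(-1/406))) = 1/(-3024822 + (-9590*1/402160 - 117/203)) = 1/(-3024822 + (-959/40216 - 117/203)) = 1/(-3024822 - 4899949/8163848) = 1/(-24694191935005/8163848) = -8163848/24694191935005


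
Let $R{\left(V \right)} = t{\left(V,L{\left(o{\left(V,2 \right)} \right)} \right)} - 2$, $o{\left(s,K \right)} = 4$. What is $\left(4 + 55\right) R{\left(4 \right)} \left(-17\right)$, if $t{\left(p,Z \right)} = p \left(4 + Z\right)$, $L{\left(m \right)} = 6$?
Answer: $-38114$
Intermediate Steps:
$R{\left(V \right)} = -2 + 10 V$ ($R{\left(V \right)} = V \left(4 + 6\right) - 2 = V 10 - 2 = 10 V - 2 = -2 + 10 V$)
$\left(4 + 55\right) R{\left(4 \right)} \left(-17\right) = \left(4 + 55\right) \left(-2 + 10 \cdot 4\right) \left(-17\right) = 59 \left(-2 + 40\right) \left(-17\right) = 59 \cdot 38 \left(-17\right) = 2242 \left(-17\right) = -38114$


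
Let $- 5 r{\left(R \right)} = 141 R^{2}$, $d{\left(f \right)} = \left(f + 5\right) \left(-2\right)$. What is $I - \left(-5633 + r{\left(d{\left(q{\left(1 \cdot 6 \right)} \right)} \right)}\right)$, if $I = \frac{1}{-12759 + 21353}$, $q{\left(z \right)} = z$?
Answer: $\frac{828538951}{42970} \approx 19282.0$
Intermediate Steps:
$d{\left(f \right)} = -10 - 2 f$ ($d{\left(f \right)} = \left(5 + f\right) \left(-2\right) = -10 - 2 f$)
$r{\left(R \right)} = - \frac{141 R^{2}}{5}$
$I = \frac{1}{8594} \approx 0.00011636$
$I - \left(-5633 + r{\left(d{\left(q{\left(1 \cdot 6 \right)} \right)} \right)}\right) = \frac{1}{8594} - \left(-5633 - \frac{141 \left(-10 - 2 \cdot 1 \cdot 6\right)^{2}}{5}\right) = \frac{1}{8594} - \left(-5633 - \frac{141 \left(-10 - 12\right)^{2}}{5}\right) = \frac{1}{8594} - \left(-5633 - \frac{141 \left(-22\right)^{2}}{5}\right) = \frac{1}{8594} - \left(-5633 - \frac{68244}{5}\right) = \frac{1}{8594} - - \frac{96409}{5} = \frac{1}{8594} + \frac{96409}{5} = \frac{828538951}{42970}$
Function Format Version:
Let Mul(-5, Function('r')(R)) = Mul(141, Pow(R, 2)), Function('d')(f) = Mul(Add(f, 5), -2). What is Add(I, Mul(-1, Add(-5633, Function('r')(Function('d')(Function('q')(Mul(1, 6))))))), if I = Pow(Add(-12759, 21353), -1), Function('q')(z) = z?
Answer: Rational(828538951, 42970) ≈ 19282.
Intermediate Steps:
Function('d')(f) = Add(-10, Mul(-2, f)) (Function('d')(f) = Mul(Add(5, f), -2) = Add(-10, Mul(-2, f)))
Function('r')(R) = Mul(Rational(-141, 5), Pow(R, 2)) (Function('r')(R) = Mul(Rational(-1, 5), Mul(141, Pow(R, 2))) = Mul(Rational(-141, 5), Pow(R, 2)))
I = Rational(1, 8594) (I = Pow(8594, -1) = Rational(1, 8594) ≈ 0.00011636)
Add(I, Mul(-1, Add(-5633, Function('r')(Function('d')(Function('q')(Mul(1, 6))))))) = Add(Rational(1, 8594), Mul(-1, Add(-5633, Mul(Rational(-141, 5), Pow(Add(-10, Mul(-2, Mul(1, 6))), 2))))) = Add(Rational(1, 8594), Mul(-1, Add(-5633, Mul(Rational(-141, 5), Pow(Add(-10, Mul(-2, 6)), 2))))) = Add(Rational(1, 8594), Mul(-1, Add(-5633, Mul(Rational(-141, 5), Pow(Add(-10, -12), 2))))) = Add(Rational(1, 8594), Mul(-1, Add(-5633, Mul(Rational(-141, 5), Pow(-22, 2))))) = Add(Rational(1, 8594), Mul(-1, Add(-5633, Mul(Rational(-141, 5), 484)))) = Add(Rational(1, 8594), Mul(-1, Add(-5633, Rational(-68244, 5)))) = Add(Rational(1, 8594), Mul(-1, Rational(-96409, 5))) = Add(Rational(1, 8594), Rational(96409, 5)) = Rational(828538951, 42970)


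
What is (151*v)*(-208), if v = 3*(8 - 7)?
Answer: -94224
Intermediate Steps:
v = 3 (v = 3*1 = 3)
(151*v)*(-208) = (151*3)*(-208) = 453*(-208) = -94224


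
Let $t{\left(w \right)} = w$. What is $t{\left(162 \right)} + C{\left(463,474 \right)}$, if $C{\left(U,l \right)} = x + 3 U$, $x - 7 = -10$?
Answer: $1548$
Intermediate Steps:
$x = -3$ ($x = 7 - 10 = -3$)
$C{\left(U,l \right)} = -3 + 3 U$
$t{\left(162 \right)} + C{\left(463,474 \right)} = 162 + \left(-3 + 3 \cdot 463\right) = 162 + \left(-3 + 1389\right) = 162 + 1386 = 1548$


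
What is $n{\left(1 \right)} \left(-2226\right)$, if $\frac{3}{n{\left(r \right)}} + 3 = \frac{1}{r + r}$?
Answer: $\frac{13356}{5} \approx 2671.2$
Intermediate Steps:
$n{\left(r \right)} = \frac{3}{-3 + \frac{1}{2 r}}$ ($n{\left(r \right)} = \frac{3}{-3 + \frac{1}{r + r}} = \frac{3}{-3 + \frac{1}{2 r}}$)
$n{\left(1 \right)} \left(-2226\right) = \left(-6\right) 1 \frac{1}{-1 + 6 \cdot 1} \left(-2226\right) = \left(-6\right) 1 \frac{1}{-1 + 6} \left(-2226\right) = \left(-6\right) 1 \cdot \frac{1}{5} \left(-2226\right) = \left(- \frac{6}{5}\right) \left(-2226\right) = \frac{13356}{5}$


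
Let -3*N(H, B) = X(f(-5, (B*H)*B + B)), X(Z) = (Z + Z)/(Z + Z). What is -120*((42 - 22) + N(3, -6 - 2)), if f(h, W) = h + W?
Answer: -2360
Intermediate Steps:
f(h, W) = W + h
X(Z) = 1 (X(Z) = (2*Z)/((2*Z)) = (2*Z)*(1/(2*Z)) = 1)
N(H, B) = -⅓ (N(H, B) = -⅓*1 = -⅓)
-120*((42 - 22) + N(3, -6 - 2)) = -120*((42 - 22) - ⅓) = -120*(20 - ⅓) = -120*59/3 = -2360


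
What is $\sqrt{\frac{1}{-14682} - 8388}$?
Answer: $\frac{i \sqrt{1808126722794}}{14682} \approx 91.586 i$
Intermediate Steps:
$\sqrt{\frac{1}{-14682} - 8388} = \sqrt{- \frac{1}{14682} - 8388} = \sqrt{- \frac{123152617}{14682}} = \frac{i \sqrt{1808126722794}}{14682}$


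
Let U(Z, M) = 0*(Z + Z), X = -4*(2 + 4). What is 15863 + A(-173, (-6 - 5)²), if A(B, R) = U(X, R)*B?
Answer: 15863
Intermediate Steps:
X = -24 (X = -4*6 = -24)
U(Z, M) = 0 (U(Z, M) = 0*(2*Z) = 0)
A(B, R) = 0 (A(B, R) = 0*B = 0)
15863 + A(-173, (-6 - 5)²) = 15863 + 0 = 15863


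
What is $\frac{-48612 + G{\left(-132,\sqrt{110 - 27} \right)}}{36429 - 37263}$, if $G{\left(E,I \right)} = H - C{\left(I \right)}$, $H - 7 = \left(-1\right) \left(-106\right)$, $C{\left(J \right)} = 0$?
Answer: $\frac{48499}{834} \approx 58.152$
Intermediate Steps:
$H = 113$ ($H = 7 - -106 = 7 + 106 = 113$)
$G{\left(E,I \right)} = 113$ ($G{\left(E,I \right)} = 113 - 0 = 113 + 0 = 113$)
$\frac{-48612 + G{\left(-132,\sqrt{110 - 27} \right)}}{36429 - 37263} = \frac{-48612 + 113}{36429 - 37263} = - \frac{48499}{-834} = \left(-48499\right) \left(- \frac{1}{834}\right) = \frac{48499}{834}$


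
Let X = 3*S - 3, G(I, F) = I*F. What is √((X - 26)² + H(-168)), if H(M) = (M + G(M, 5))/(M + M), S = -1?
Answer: √1027 ≈ 32.047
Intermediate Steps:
G(I, F) = F*I
H(M) = 3 (H(M) = (M + 5*M)/(M + M) = (6*M)/((2*M)) = (6*M)*(1/(2*M)) = 3)
X = -6 (X = 3*(-1) - 3 = -3 - 3 = -6)
√((X - 26)² + H(-168)) = √((-6 - 26)² + 3) = √((-32)² + 3) = √(1024 + 3) = √1027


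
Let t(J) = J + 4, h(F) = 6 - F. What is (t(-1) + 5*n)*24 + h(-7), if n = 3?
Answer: 445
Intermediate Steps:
t(J) = 4 + J
(t(-1) + 5*n)*24 + h(-7) = ((4 - 1) + 5*3)*24 + (6 - 1*(-7)) = (3 + 15)*24 + (6 + 7) = 18*24 + 13 = 432 + 13 = 445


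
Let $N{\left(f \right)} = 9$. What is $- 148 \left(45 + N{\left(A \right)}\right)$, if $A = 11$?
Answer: $-7992$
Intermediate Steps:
$- 148 \left(45 + N{\left(A \right)}\right) = - 148 \left(45 + 9\right) = \left(-148\right) 54 = -7992$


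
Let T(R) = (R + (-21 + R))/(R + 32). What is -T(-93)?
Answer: -207/61 ≈ -3.3934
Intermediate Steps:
T(R) = (-21 + 2*R)/(32 + R)
-T(-93) = -(-21 + 2*(-93))/(32 - 93) = -(-21 - 186)/(-61) = -(-1)*(-207)/61 = -1*207/61 = -207/61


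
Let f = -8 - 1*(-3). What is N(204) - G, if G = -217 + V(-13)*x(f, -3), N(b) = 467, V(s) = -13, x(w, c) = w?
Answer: 619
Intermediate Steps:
f = -5 (f = -8 + 3 = -5)
G = -152 (G = -217 - 13*(-5) = -217 + 65 = -152)
N(204) - G = 467 - 1*(-152) = 467 + 152 = 619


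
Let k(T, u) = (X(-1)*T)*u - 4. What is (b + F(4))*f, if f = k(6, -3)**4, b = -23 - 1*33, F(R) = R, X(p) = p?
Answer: -1997632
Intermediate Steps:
k(T, u) = -4 - T*u (k(T, u) = (-T)*u - 4 = -T*u - 4 = -4 - T*u)
b = -56 (b = -23 - 33 = -56)
f = 38416 (f = (-4 - 1*6*(-3))**4 = (-4 + 18)**4 = 14**4 = 38416)
(b + F(4))*f = (-56 + 4)*38416 = -52*38416 = -1997632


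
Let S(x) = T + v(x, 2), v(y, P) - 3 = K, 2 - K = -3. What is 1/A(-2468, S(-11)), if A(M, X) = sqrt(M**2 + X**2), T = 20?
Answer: sqrt(380738)/1522952 ≈ 0.00040516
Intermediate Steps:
K = 5 (K = 2 - 1*(-3) = 2 + 3 = 5)
v(y, P) = 8 (v(y, P) = 3 + 5 = 8)
S(x) = 28 (S(x) = 20 + 8 = 28)
1/A(-2468, S(-11)) = 1/(sqrt((-2468)**2 + 28**2)) = 1/(sqrt(6091024 + 784)) = 1/(sqrt(6091808)) = 1/(4*sqrt(380738)) = sqrt(380738)/1522952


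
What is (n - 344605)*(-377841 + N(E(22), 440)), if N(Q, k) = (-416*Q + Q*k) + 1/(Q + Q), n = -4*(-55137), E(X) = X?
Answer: 2059565904947/44 ≈ 4.6808e+10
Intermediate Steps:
n = 220548
N(Q, k) = 1/(2*Q) - 416*Q + Q*k (N(Q, k) = (-416*Q + Q*k) + 1/(2*Q) = 1/(2*Q) - 416*Q + Q*k)
(n - 344605)*(-377841 + N(E(22), 440)) = (220548 - 344605)*(-377841 + ((½)/22 - 416*22 + 22*440)) = -124057*(-377841 + ((½)*(1/22) - 9152 + 9680)) = -124057*(-377841 + (1/44 - 9152 + 9680)) = -124057*(-377841 + 23233/44) = -124057*(-16601771/44) = 2059565904947/44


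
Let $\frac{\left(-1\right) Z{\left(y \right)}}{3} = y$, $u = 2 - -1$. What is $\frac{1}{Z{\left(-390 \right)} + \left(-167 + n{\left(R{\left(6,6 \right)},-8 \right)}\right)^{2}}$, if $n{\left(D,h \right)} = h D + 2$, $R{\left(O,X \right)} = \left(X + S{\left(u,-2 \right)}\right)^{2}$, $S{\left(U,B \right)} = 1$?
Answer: $\frac{1}{311419} \approx 3.2111 \cdot 10^{-6}$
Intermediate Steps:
$u = 3$ ($u = 2 + 1 = 3$)
$Z{\left(y \right)} = - 3 y$
$R{\left(O,X \right)} = \left(1 + X\right)^{2}$ ($R{\left(O,X \right)} = \left(X + 1\right)^{2} = \left(1 + X\right)^{2}$)
$n{\left(D,h \right)} = 2 + D h$ ($n{\left(D,h \right)} = D h + 2 = 2 + D h$)
$\frac{1}{Z{\left(-390 \right)} + \left(-167 + n{\left(R{\left(6,6 \right)},-8 \right)}\right)^{2}} = \frac{1}{\left(-3\right) \left(-390\right) + \left(-167 + \left(2 + \left(1 + 6\right)^{2} \left(-8\right)\right)\right)^{2}} = \frac{1}{1170 + \left(-167 + \left(2 + 7^{2} \left(-8\right)\right)\right)^{2}} = \frac{1}{1170 + \left(-167 + \left(2 + 49 \left(-8\right)\right)\right)^{2}} = \frac{1}{1170 + \left(-167 + \left(2 - 392\right)\right)^{2}} = \frac{1}{1170 + \left(-167 - 390\right)^{2}} = \frac{1}{1170 + \left(-557\right)^{2}} = \frac{1}{1170 + 310249} = \frac{1}{311419}$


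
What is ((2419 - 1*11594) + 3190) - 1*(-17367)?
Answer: 11382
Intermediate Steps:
((2419 - 1*11594) + 3190) - 1*(-17367) = ((2419 - 11594) + 3190) + 17367 = (-9175 + 3190) + 17367 = -5985 + 17367 = 11382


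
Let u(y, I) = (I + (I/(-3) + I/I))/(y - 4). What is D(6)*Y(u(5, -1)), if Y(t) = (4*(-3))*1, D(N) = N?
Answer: -72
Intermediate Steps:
u(y, I) = (1 + 2*I/3)/(-4 + y) (u(y, I) = (I + (I*(-⅓) + 1))/(-4 + y) = (I + (-I/3 + 1))/(-4 + y) = (I + (1 - I/3))/(-4 + y) = (1 + 2*I/3)/(-4 + y))
Y(t) = -12 (Y(t) = -12*1 = -12)
D(6)*Y(u(5, -1)) = 6*(-12) = -72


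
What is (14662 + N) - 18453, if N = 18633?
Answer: 14842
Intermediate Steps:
(14662 + N) - 18453 = (14662 + 18633) - 18453 = 33295 - 18453 = 14842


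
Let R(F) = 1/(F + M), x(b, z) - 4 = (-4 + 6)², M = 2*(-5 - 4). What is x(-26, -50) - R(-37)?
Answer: 441/55 ≈ 8.0182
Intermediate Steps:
M = -18 (M = 2*(-9) = -18)
x(b, z) = 8 (x(b, z) = 4 + (-4 + 6)² = 4 + 2² = 4 + 4 = 8)
R(F) = 1/(-18 + F) (R(F) = 1/(F - 18) = 1/(-18 + F))
x(-26, -50) - R(-37) = 8 - 1/(-18 - 37) = 8 - 1/(-55) = 8 - 1*(-1/55) = 8 + 1/55 = 441/55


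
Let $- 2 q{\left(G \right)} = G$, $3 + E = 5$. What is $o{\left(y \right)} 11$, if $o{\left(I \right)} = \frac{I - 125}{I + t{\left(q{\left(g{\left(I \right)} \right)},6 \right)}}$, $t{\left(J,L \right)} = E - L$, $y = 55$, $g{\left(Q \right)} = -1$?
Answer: $- \frac{770}{51} \approx -15.098$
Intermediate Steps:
$E = 2$ ($E = -3 + 5 = 2$)
$q{\left(G \right)} = - \frac{G}{2}$
$t{\left(J,L \right)} = 2 - L$
$o{\left(I \right)} = \frac{-125 + I}{-4 + I}$ ($o{\left(I \right)} = \frac{I - 125}{I + \left(2 - 6\right)} = \frac{-125 + I}{I + \left(2 - 6\right)} = \frac{-125 + I}{I - 4} = \frac{-125 + I}{-4 + I}$)
$o{\left(y \right)} 11 = \frac{-125 + 55}{-4 + 55} \cdot 11 = \frac{1}{51} \left(-70\right) 11 = \left(- \frac{70}{51}\right) 11 = - \frac{770}{51}$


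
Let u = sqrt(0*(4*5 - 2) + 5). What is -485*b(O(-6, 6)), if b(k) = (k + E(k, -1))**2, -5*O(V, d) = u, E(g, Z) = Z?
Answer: -582 - 194*sqrt(5) ≈ -1015.8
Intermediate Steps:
u = sqrt(5) (u = sqrt(0*(20 - 2) + 5) = sqrt(0*18 + 5) = sqrt(0 + 5) = sqrt(5) ≈ 2.2361)
O(V, d) = -sqrt(5)/5
b(k) = (-1 + k)**2 (b(k) = (k - 1)**2 = (-1 + k)**2)
-485*b(O(-6, 6)) = -485*(-1 - sqrt(5)/5)**2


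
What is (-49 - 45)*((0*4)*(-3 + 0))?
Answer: 0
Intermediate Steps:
(-49 - 45)*((0*4)*(-3 + 0)) = -0*(-3) = -94*0 = 0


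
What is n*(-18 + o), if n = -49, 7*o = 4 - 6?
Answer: 896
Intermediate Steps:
o = -2/7 (o = (4 - 6)/7 = (⅐)*(-2) = -2/7 ≈ -0.28571)
n*(-18 + o) = -49*(-18 - 2/7) = -49*(-128/7) = 896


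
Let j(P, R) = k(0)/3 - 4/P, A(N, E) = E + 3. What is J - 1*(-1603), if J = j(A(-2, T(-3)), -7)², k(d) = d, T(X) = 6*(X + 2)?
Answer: 14443/9 ≈ 1604.8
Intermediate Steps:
T(X) = 12 + 6*X (T(X) = 6*(2 + X) = 12 + 6*X)
A(N, E) = 3 + E
j(P, R) = -4/P (j(P, R) = 0/3 - 4/P = 0*(⅓) - 4/P = 0 - 4/P = -4/P)
J = 16/9 (J = (-4/(3 + (12 + 6*(-3))))² = (-4/(3 + (12 - 18)))² = (-4/(3 - 6))² = (-4/(-3))² = (-4*(-⅓))² = (4/3)² = 16/9 ≈ 1.7778)
J - 1*(-1603) = 16/9 - 1*(-1603) = 16/9 + 1603 = 14443/9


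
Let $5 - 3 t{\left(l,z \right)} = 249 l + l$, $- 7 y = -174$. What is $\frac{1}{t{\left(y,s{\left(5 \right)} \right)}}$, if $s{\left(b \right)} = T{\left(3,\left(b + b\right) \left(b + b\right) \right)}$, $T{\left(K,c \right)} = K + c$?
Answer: $- \frac{21}{43465} \approx -0.00048315$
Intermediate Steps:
$y = \frac{174}{7}$ ($y = \left(- \frac{1}{7}\right) \left(-174\right) = \frac{174}{7} \approx 24.857$)
$s{\left(b \right)} = 3 + 4 b^{2}$ ($s{\left(b \right)} = 3 + \left(b + b\right) \left(b + b\right) = 3 + 2 b 2 b = 3 + 4 b^{2}$)
$t{\left(l,z \right)} = \frac{5}{3} - \frac{250 l}{3}$ ($t{\left(l,z \right)} = \frac{5}{3} - \frac{249 l + l}{3} = \frac{5}{3} - \frac{250 l}{3}$)
$\frac{1}{t{\left(y,s{\left(5 \right)} \right)}} = \frac{1}{\frac{5}{3} - \frac{14500}{7}} = \frac{1}{- \frac{43465}{21}} = - \frac{21}{43465}$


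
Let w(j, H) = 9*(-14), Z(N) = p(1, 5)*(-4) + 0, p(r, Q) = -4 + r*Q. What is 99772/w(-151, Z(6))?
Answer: -49886/63 ≈ -791.84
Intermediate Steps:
p(r, Q) = -4 + Q*r
Z(N) = -4 (Z(N) = (-4 + 5*1)*(-4) + 0 = (-4 + 5)*(-4) + 0 = 1*(-4) + 0 = -4 + 0 = -4)
w(j, H) = -126
99772/w(-151, Z(6)) = 99772/(-126) = 99772*(-1/126) = -49886/63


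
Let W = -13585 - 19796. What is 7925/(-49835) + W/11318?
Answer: -350647457/112806506 ≈ -3.1084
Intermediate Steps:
W = -33381
7925/(-49835) + W/11318 = 7925/(-49835) - 33381/11318 = 7925*(-1/49835) - 33381*1/11318 = -1585/9967 - 33381/11318 = -350647457/112806506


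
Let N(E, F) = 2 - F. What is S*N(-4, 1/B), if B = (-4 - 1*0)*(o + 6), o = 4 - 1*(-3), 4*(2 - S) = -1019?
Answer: 8295/16 ≈ 518.44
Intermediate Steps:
S = 1027/4 (S = 2 - ¼*(-1019) = 2 + 1019/4 = 1027/4 ≈ 256.75)
o = 7 (o = 4 + 3 = 7)
B = -52 (B = (-4 - 1*0)*(7 + 6) = (-4 + 0)*13 = -4*13 = -52)
S*N(-4, 1/B) = 1027*(2 - 1/(-52))/4 = 1027*(2 - 1*(-1/52))/4 = 1027*(2 + 1/52)/4 = (1027/4)*(105/52) = 8295/16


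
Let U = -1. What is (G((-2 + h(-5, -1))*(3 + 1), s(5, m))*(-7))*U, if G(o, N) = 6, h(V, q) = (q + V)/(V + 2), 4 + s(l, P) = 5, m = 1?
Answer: 42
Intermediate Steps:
s(l, P) = 1 (s(l, P) = -4 + 5 = 1)
h(V, q) = (V + q)/(2 + V)
(G((-2 + h(-5, -1))*(3 + 1), s(5, m))*(-7))*U = (6*(-7))*(-1) = -42*(-1) = 42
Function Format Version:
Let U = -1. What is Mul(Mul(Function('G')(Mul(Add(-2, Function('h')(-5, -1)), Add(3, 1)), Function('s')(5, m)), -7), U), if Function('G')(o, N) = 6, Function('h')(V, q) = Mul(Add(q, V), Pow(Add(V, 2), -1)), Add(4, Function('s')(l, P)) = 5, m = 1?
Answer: 42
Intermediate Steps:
Function('s')(l, P) = 1 (Function('s')(l, P) = Add(-4, 5) = 1)
Function('h')(V, q) = Mul(Pow(Add(2, V), -1), Add(V, q)) (Function('h')(V, q) = Mul(Add(V, q), Pow(Add(2, V), -1)) = Mul(Pow(Add(2, V), -1), Add(V, q)))
Mul(Mul(Function('G')(Mul(Add(-2, Function('h')(-5, -1)), Add(3, 1)), Function('s')(5, m)), -7), U) = Mul(Mul(6, -7), -1) = Mul(-42, -1) = 42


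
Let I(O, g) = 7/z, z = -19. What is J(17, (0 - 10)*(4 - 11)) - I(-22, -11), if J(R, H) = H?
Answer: 1337/19 ≈ 70.368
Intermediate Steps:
I(O, g) = -7/19 (I(O, g) = 7/(-19) = 7*(-1/19) = -7/19)
J(17, (0 - 10)*(4 - 11)) - I(-22, -11) = (0 - 10)*(4 - 11) - 1*(-7/19) = -10*(-7) + 7/19 = 70 + 7/19 = 1337/19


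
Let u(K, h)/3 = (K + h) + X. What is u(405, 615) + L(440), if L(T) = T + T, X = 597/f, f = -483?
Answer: 633743/161 ≈ 3936.3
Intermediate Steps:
X = -199/161 (X = 597/(-483) = 597*(-1/483) = -199/161 ≈ -1.2360)
u(K, h) = -597/161 + 3*K + 3*h (u(K, h) = 3*((K + h) - 199/161) = 3*(-199/161 + K + h) = -597/161 + 3*K + 3*h)
L(T) = 2*T
u(405, 615) + L(440) = (-597/161 + 3*405 + 3*615) + 2*440 = (-597/161 + 1215 + 1845) + 880 = 492063/161 + 880 = 633743/161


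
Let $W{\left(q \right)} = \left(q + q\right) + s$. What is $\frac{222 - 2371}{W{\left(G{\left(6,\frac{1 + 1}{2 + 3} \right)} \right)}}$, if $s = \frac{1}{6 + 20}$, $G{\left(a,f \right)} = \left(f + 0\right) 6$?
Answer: $- \frac{279370}{629} \approx -444.15$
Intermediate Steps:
$G{\left(a,f \right)} = 6 f$ ($G{\left(a,f \right)} = f 6 = 6 f$)
$s = \frac{1}{26} \approx 0.038462$
$W{\left(q \right)} = \frac{1}{26} + 2 q$ ($W{\left(q \right)} = \left(q + q\right) + \frac{1}{26} = 2 q + \frac{1}{26} = \frac{1}{26} + 2 q$)
$\frac{222 - 2371}{W{\left(G{\left(6,\frac{1 + 1}{2 + 3} \right)} \right)}} = \frac{222 - 2371}{\frac{1}{26} + 2 \cdot 6 \frac{1 + 1}{2 + 3}} = \frac{222 - 2371}{\frac{1}{26} + 2 \cdot 6 \cdot \frac{2}{5}} = - \frac{2149}{\frac{1}{26} + 2 \cdot 6 \cdot 2 \cdot \frac{1}{5}} = - \frac{2149}{\frac{1}{26} + 2 \cdot 6 \cdot \frac{2}{5}} = - \frac{2149}{\frac{1}{26} + 2 \cdot \frac{12}{5}} = - \frac{2149}{\frac{1}{26} + \frac{24}{5}} = - \frac{2149}{\frac{629}{130}} = \left(-2149\right) \frac{130}{629} = - \frac{279370}{629}$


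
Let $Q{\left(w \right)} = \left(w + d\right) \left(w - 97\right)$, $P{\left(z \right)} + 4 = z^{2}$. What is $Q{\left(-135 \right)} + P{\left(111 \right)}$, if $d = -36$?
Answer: $51989$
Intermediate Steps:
$P{\left(z \right)} = -4 + z^{2}$
$Q{\left(w \right)} = \left(-97 + w\right) \left(-36 + w\right)$ ($Q{\left(w \right)} = \left(w - 36\right) \left(w - 97\right) = \left(-36 + w\right) \left(-97 + w\right) = \left(-97 + w\right) \left(-36 + w\right)$)
$Q{\left(-135 \right)} + P{\left(111 \right)} = \left(3492 + \left(-135\right)^{2} - -17955\right) - \left(4 - 111^{2}\right) = \left(3492 + 18225 + 17955\right) + \left(-4 + 12321\right) = 39672 + 12317 = 51989$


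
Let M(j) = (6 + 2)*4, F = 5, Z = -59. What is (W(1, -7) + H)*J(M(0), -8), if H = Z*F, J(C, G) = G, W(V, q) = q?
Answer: 2416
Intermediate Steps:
M(j) = 32 (M(j) = 8*4 = 32)
H = -295 (H = -59*5 = -295)
(W(1, -7) + H)*J(M(0), -8) = (-7 - 295)*(-8) = -302*(-8) = 2416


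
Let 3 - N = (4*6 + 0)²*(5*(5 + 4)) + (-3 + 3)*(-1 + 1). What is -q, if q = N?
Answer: 25917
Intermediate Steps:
N = -25917 (N = 3 - ((4*6 + 0)²*(5*(5 + 4)) + (-3 + 3)*(-1 + 1)) = 3 - ((24 + 0)²*(5*9) + 0*0) = 3 - (24²*45 + 0) = 3 - (576*45 + 0) = 3 - (25920 + 0) = 3 - 1*25920 = 3 - 25920 = -25917)
q = -25917
-q = -1*(-25917) = 25917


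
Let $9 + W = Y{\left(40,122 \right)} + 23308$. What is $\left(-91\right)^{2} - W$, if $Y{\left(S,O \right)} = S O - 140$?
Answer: $-19758$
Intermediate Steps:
$Y{\left(S,O \right)} = -140 + O S$ ($Y{\left(S,O \right)} = O S - 140 = -140 + O S$)
$W = 28039$ ($W = -9 + \left(\left(-140 + 122 \cdot 40\right) + 23308\right) = -9 + \left(\left(-140 + 4880\right) + 23308\right) = -9 + \left(4740 + 23308\right) = -9 + 28048 = 28039$)
$\left(-91\right)^{2} - W = \left(-91\right)^{2} - 28039 = 8281 - 28039 = -19758$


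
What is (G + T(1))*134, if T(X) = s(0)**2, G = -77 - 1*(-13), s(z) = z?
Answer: -8576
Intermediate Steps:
G = -64 (G = -77 + 13 = -64)
T(X) = 0 (T(X) = 0**2 = 0)
(G + T(1))*134 = (-64 + 0)*134 = -64*134 = -8576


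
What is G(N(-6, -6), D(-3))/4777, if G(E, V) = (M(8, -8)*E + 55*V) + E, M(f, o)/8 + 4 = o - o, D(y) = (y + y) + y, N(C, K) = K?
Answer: -309/4777 ≈ -0.064685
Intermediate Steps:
D(y) = 3*y (D(y) = 2*y + y = 3*y)
M(f, o) = -32 (M(f, o) = -32 + 8*(o - o) = -32 + 8*0 = -32 + 0 = -32)
G(E, V) = -31*E + 55*V (G(E, V) = (-32*E + 55*V) + E = -31*E + 55*V)
G(N(-6, -6), D(-3))/4777 = (-31*(-6) + 55*(3*(-3)))/4777 = (186 + 55*(-9))*(1/4777) = (186 - 495)*(1/4777) = -309*1/4777 = -309/4777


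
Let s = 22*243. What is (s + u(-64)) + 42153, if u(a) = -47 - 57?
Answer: 47395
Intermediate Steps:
u(a) = -104
s = 5346
(s + u(-64)) + 42153 = (5346 - 104) + 42153 = 5242 + 42153 = 47395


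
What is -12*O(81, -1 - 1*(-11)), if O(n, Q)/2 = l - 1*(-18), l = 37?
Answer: -1320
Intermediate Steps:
O(n, Q) = 110 (O(n, Q) = 2*(37 - 1*(-18)) = 2*(37 + 18) = 2*55 = 110)
-12*O(81, -1 - 1*(-11)) = -12*110 = -1320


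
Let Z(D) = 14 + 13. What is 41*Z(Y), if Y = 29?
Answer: 1107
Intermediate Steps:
Z(D) = 27
41*Z(Y) = 41*27 = 1107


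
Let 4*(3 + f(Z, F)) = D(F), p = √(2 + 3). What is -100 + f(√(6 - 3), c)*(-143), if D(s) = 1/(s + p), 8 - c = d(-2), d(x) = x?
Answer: 12359/38 + 143*√5/380 ≈ 326.08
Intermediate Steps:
c = 10 (c = 8 - 1*(-2) = 8 + 2 = 10)
p = √5 ≈ 2.2361
D(s) = 1/(s + √5)
f(Z, F) = -3 + 1/(4*(F + √5))
-100 + f(√(6 - 3), c)*(-143) = -100 + ((¼ - 3*10 - 3*√5)/(10 + √5))*(-143) = -100 + ((¼ - 30 - 3*√5)/(10 + √5))*(-143) = -100 + ((-119/4 - 3*√5)/(10 + √5))*(-143) = -100 - 143*(-119/4 - 3*√5)/(10 + √5)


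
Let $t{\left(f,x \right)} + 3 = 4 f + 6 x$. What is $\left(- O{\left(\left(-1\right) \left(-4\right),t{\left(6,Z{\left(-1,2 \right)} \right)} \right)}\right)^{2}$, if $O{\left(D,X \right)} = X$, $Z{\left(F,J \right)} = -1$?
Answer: $225$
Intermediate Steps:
$t{\left(f,x \right)} = -3 + 4 f + 6 x$ ($t{\left(f,x \right)} = -3 + \left(4 f + 6 x\right) = -3 + 4 f + 6 x$)
$\left(- O{\left(\left(-1\right) \left(-4\right),t{\left(6,Z{\left(-1,2 \right)} \right)} \right)}\right)^{2} = \left(- (-3 + 4 \cdot 6 + 6 \left(-1\right))\right)^{2} = \left(- (-3 + 24 - 6)\right)^{2} = \left(\left(-1\right) 15\right)^{2} = \left(-15\right)^{2} = 225$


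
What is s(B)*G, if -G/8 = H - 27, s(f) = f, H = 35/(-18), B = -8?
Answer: -16672/9 ≈ -1852.4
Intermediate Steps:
H = -35/18 (H = 35*(-1/18) = -35/18 ≈ -1.9444)
G = 2084/9 (G = -8*(-35/18 - 27) = -8*(-521/18) = 2084/9 ≈ 231.56)
s(B)*G = -8*2084/9 = -16672/9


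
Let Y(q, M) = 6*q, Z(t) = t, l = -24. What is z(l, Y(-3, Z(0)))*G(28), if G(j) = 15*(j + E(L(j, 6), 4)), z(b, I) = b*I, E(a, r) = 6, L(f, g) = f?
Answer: 220320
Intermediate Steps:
z(b, I) = I*b
G(j) = 90 + 15*j (G(j) = 15*(j + 6) = 15*(6 + j) = 90 + 15*j)
z(l, Y(-3, Z(0)))*G(28) = ((6*(-3))*(-24))*(90 + 15*28) = (-18*(-24))*(90 + 420) = 432*510 = 220320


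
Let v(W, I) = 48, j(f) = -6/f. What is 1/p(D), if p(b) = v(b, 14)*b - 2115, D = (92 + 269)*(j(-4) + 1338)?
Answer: 1/23208741 ≈ 4.3087e-8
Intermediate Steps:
D = 967119/2 (D = (92 + 269)*(-6/(-4) + 1338) = 361*(-6*(-1/4) + 1338) = 361*(3/2 + 1338) = 361*(2679/2) = 967119/2 ≈ 4.8356e+5)
p(b) = -2115 + 48*b (p(b) = 48*b - 2115 = -2115 + 48*b)
1/p(D) = 1/(-2115 + 48*(967119/2)) = 1/(-2115 + 23210856) = 1/23208741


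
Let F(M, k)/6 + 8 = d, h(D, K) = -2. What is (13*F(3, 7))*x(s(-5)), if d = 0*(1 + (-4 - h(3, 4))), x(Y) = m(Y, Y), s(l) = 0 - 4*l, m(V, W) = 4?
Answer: -2496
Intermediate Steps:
s(l) = -4*l
x(Y) = 4
d = 0 (d = 0*(1 + (-4 - 1*(-2))) = 0*(1 + (-4 + 2)) = 0*(1 - 2) = 0*(-1) = 0)
F(M, k) = -48 (F(M, k) = -48 + 6*0 = -48 + 0 = -48)
(13*F(3, 7))*x(s(-5)) = (13*(-48))*4 = -624*4 = -2496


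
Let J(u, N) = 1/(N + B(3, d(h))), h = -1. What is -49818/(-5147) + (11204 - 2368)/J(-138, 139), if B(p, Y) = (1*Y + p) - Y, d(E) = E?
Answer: 6458052482/5147 ≈ 1.2547e+6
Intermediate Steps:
B(p, Y) = p (B(p, Y) = (Y + p) - Y = p)
J(u, N) = 1/(3 + N) (J(u, N) = 1/(N + 3) = 1/(3 + N))
-49818/(-5147) + (11204 - 2368)/J(-138, 139) = -49818/(-5147) + (11204 - 2368)/(1/(3 + 139)) = -49818*(-1/5147) + 8836/(1/142) = 49818/5147 + 8836/(1/142) = 49818/5147 + 8836*142 = 49818/5147 + 1254712 = 6458052482/5147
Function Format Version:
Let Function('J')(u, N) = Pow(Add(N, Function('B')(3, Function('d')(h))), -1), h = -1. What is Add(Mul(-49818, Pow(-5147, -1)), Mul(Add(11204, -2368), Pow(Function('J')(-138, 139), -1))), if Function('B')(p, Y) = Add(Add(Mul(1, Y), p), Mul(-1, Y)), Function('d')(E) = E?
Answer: Rational(6458052482, 5147) ≈ 1.2547e+6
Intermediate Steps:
Function('B')(p, Y) = p (Function('B')(p, Y) = Add(Add(Y, p), Mul(-1, Y)) = p)
Function('J')(u, N) = Pow(Add(3, N), -1) (Function('J')(u, N) = Pow(Add(N, 3), -1) = Pow(Add(3, N), -1))
Add(Mul(-49818, Pow(-5147, -1)), Mul(Add(11204, -2368), Pow(Function('J')(-138, 139), -1))) = Add(Mul(-49818, Pow(-5147, -1)), Mul(Add(11204, -2368), Pow(Pow(Add(3, 139), -1), -1))) = Add(Mul(-49818, Rational(-1, 5147)), Mul(8836, Pow(Pow(142, -1), -1))) = Add(Rational(49818, 5147), Mul(8836, Pow(Rational(1, 142), -1))) = Add(Rational(49818, 5147), Mul(8836, 142)) = Add(Rational(49818, 5147), 1254712) = Rational(6458052482, 5147)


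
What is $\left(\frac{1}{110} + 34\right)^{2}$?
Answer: $\frac{13995081}{12100} \approx 1156.6$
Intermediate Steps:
$\left(\frac{1}{110} + 34\right)^{2} = \left(\frac{3741}{110}\right)^{2} = \frac{13995081}{12100}$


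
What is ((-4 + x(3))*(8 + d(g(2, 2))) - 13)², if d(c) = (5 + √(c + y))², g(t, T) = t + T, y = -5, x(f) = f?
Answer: 1925 + 900*I ≈ 1925.0 + 900.0*I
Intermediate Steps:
g(t, T) = T + t
d(c) = (5 + √(-5 + c))² (d(c) = (5 + √(c - 5))² = (5 + √(-5 + c))²)
((-4 + x(3))*(8 + d(g(2, 2))) - 13)² = ((-4 + 3)*(8 + (5 + √(-5 + (2 + 2)))²) - 13)² = (-(8 + (5 + √(-5 + 4))²) - 13)² = (-(8 + (5 + √(-1))²) - 13)² = (-(8 + (5 + I)²) - 13)² = ((-8 - (5 + I)²) - 13)² = (-21 - (5 + I)²)²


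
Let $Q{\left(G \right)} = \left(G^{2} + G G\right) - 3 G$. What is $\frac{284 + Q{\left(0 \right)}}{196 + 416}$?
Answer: $\frac{71}{153} \approx 0.46405$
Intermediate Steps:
$Q{\left(G \right)} = - 3 G + 2 G^{2}$ ($Q{\left(G \right)} = \left(G^{2} + G^{2}\right) - 3 G = 2 G^{2} - 3 G = - 3 G + 2 G^{2}$)
$\frac{284 + Q{\left(0 \right)}}{196 + 416} = \frac{284 + 0 \left(-3 + 2 \cdot 0\right)}{196 + 416} = \frac{284 + 0 \left(-3 + 0\right)}{612} = \left(284 + 0 \left(-3\right)\right) \frac{1}{612} = \left(284 + 0\right) \frac{1}{612} = 284 \cdot \frac{1}{612} = \frac{71}{153}$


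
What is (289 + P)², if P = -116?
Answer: 29929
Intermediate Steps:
(289 + P)² = (289 - 116)² = 173² = 29929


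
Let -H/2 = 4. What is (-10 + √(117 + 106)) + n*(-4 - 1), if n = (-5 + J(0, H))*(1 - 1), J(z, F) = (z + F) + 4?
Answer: -10 + √223 ≈ 4.9332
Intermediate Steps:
H = -8 (H = -2*4 = -8)
J(z, F) = 4 + F + z (J(z, F) = (F + z) + 4 = 4 + F + z)
n = 0 (n = (-5 + (4 - 8 + 0))*(1 - 1) = (-5 - 4)*0 = -9*0 = 0)
(-10 + √(117 + 106)) + n*(-4 - 1) = (-10 + √(117 + 106)) + 0*(-4 - 1) = (-10 + √223) + 0*(-5) = (-10 + √223) + 0 = -10 + √223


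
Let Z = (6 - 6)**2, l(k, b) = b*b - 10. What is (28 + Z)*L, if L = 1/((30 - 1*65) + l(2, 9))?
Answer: 7/9 ≈ 0.77778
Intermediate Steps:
l(k, b) = -10 + b**2 (l(k, b) = b**2 - 10 = -10 + b**2)
Z = 0 (Z = 0**2 = 0)
L = 1/36 (L = 1/((30 - 1*65) + (-10 + 9**2)) = 1/((30 - 65) + (-10 + 81)) = 1/(-35 + 71) = 1/36 ≈ 0.027778)
(28 + Z)*L = (28 + 0)*(1/36) = 28*(1/36) = 7/9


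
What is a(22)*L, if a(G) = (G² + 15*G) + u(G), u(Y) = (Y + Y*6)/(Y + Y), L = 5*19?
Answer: 155325/2 ≈ 77663.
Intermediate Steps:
L = 95
u(Y) = 7/2 (u(Y) = (Y + 6*Y)/((2*Y)) = (7*Y)*(1/(2*Y)) = 7/2)
a(G) = 7/2 + G² + 15*G (a(G) = (G² + 15*G) + 7/2 = 7/2 + G² + 15*G)
a(22)*L = (7/2 + 22² + 15*22)*95 = (7/2 + 484 + 330)*95 = (1635/2)*95 = 155325/2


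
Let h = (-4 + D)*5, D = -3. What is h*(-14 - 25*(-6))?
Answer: -4760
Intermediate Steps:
h = -35 (h = (-4 - 3)*5 = -7*5 = -35)
h*(-14 - 25*(-6)) = -35*(-14 - 25*(-6)) = -35*(-14 + 150) = -35*136 = -4760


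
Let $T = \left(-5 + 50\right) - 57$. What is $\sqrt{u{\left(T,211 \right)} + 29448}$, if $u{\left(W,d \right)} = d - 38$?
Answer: $\sqrt{29621} \approx 172.11$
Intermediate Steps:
$T = -12$ ($T = 45 - 57 = -12$)
$u{\left(W,d \right)} = -38 + d$
$\sqrt{u{\left(T,211 \right)} + 29448} = \sqrt{\left(-38 + 211\right) + 29448} = \sqrt{173 + 29448} = \sqrt{29621}$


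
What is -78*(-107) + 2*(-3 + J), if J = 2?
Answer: 8344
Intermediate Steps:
-78*(-107) + 2*(-3 + J) = -78*(-107) + 2*(-3 + 2) = 8346 + 2*(-1) = 8346 - 2 = 8344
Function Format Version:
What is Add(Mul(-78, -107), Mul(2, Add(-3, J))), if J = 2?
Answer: 8344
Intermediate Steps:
Add(Mul(-78, -107), Mul(2, Add(-3, J))) = Add(Mul(-78, -107), Mul(2, Add(-3, 2))) = Add(8346, Mul(2, -1)) = Add(8346, -2) = 8344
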